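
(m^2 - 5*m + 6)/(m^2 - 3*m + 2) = (m - 3)/(m - 1)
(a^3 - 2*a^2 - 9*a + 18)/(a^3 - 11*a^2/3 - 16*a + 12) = 3*(a^2 - 5*a + 6)/(3*a^2 - 20*a + 12)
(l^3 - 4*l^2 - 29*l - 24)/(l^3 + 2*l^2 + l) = (l^2 - 5*l - 24)/(l*(l + 1))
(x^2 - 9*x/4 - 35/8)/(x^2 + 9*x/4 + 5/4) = (x - 7/2)/(x + 1)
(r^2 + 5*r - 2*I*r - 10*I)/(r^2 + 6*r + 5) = (r - 2*I)/(r + 1)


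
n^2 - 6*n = n*(n - 6)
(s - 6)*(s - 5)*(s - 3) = s^3 - 14*s^2 + 63*s - 90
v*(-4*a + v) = -4*a*v + v^2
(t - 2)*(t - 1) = t^2 - 3*t + 2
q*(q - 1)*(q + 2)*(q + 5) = q^4 + 6*q^3 + 3*q^2 - 10*q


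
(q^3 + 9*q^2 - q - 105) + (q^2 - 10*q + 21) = q^3 + 10*q^2 - 11*q - 84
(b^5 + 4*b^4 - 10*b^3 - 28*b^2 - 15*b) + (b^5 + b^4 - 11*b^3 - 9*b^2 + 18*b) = 2*b^5 + 5*b^4 - 21*b^3 - 37*b^2 + 3*b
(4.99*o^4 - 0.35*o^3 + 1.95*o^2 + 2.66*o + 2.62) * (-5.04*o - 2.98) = -25.1496*o^5 - 13.1062*o^4 - 8.785*o^3 - 19.2174*o^2 - 21.1316*o - 7.8076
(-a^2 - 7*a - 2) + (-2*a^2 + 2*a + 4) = -3*a^2 - 5*a + 2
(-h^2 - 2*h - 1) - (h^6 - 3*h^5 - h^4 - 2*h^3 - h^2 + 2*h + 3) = -h^6 + 3*h^5 + h^4 + 2*h^3 - 4*h - 4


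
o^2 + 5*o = o*(o + 5)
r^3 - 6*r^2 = r^2*(r - 6)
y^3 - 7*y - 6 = (y - 3)*(y + 1)*(y + 2)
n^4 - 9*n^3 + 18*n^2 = n^2*(n - 6)*(n - 3)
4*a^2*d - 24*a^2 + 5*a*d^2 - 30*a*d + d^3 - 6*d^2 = (a + d)*(4*a + d)*(d - 6)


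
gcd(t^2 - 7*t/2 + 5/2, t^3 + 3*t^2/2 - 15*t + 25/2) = t^2 - 7*t/2 + 5/2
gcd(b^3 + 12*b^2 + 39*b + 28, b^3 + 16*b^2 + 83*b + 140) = b^2 + 11*b + 28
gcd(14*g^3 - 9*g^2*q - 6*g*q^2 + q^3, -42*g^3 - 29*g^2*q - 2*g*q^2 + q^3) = -14*g^2 - 5*g*q + q^2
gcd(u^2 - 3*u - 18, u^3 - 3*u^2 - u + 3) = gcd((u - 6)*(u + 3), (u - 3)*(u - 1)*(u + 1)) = 1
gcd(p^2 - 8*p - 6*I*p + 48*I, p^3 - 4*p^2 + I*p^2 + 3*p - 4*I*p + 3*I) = 1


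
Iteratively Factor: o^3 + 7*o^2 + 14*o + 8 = (o + 1)*(o^2 + 6*o + 8) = (o + 1)*(o + 2)*(o + 4)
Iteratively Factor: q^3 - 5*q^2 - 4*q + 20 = (q - 5)*(q^2 - 4) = (q - 5)*(q + 2)*(q - 2)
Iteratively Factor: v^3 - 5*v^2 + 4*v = (v - 4)*(v^2 - v) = (v - 4)*(v - 1)*(v)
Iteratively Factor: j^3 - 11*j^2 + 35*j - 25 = (j - 5)*(j^2 - 6*j + 5) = (j - 5)^2*(j - 1)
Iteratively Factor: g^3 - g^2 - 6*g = (g - 3)*(g^2 + 2*g) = g*(g - 3)*(g + 2)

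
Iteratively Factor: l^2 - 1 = (l - 1)*(l + 1)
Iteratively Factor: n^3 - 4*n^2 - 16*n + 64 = (n - 4)*(n^2 - 16) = (n - 4)*(n + 4)*(n - 4)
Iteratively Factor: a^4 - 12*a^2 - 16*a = (a + 2)*(a^3 - 2*a^2 - 8*a) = a*(a + 2)*(a^2 - 2*a - 8) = a*(a - 4)*(a + 2)*(a + 2)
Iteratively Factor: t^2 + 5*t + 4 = (t + 1)*(t + 4)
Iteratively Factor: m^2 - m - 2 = (m - 2)*(m + 1)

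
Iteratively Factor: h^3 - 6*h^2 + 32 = (h - 4)*(h^2 - 2*h - 8) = (h - 4)^2*(h + 2)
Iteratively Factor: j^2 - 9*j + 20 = (j - 4)*(j - 5)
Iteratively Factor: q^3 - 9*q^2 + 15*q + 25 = (q - 5)*(q^2 - 4*q - 5) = (q - 5)*(q + 1)*(q - 5)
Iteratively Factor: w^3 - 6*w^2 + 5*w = (w - 5)*(w^2 - w) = (w - 5)*(w - 1)*(w)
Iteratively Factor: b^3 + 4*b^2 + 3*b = (b)*(b^2 + 4*b + 3) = b*(b + 3)*(b + 1)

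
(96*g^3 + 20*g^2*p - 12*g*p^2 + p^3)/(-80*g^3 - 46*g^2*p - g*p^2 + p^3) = (-6*g + p)/(5*g + p)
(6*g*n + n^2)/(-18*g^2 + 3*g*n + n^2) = -n/(3*g - n)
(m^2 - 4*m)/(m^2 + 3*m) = (m - 4)/(m + 3)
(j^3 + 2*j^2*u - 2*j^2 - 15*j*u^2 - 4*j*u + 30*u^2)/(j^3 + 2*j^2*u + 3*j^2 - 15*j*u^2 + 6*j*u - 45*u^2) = (j - 2)/(j + 3)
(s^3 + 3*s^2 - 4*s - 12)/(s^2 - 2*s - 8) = (s^2 + s - 6)/(s - 4)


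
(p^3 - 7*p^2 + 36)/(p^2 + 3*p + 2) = (p^2 - 9*p + 18)/(p + 1)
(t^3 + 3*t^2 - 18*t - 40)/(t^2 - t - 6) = (t^2 + t - 20)/(t - 3)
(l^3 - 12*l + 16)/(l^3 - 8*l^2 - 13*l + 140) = (l^2 - 4*l + 4)/(l^2 - 12*l + 35)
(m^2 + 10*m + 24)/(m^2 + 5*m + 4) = (m + 6)/(m + 1)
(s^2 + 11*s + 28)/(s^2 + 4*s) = (s + 7)/s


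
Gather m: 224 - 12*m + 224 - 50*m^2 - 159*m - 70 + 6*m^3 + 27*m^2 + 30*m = 6*m^3 - 23*m^2 - 141*m + 378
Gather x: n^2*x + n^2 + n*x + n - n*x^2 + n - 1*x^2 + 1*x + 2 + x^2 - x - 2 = n^2 - n*x^2 + 2*n + x*(n^2 + n)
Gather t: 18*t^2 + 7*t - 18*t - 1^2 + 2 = 18*t^2 - 11*t + 1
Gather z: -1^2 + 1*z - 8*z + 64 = 63 - 7*z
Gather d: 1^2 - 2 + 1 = 0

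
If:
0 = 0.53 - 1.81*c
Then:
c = 0.29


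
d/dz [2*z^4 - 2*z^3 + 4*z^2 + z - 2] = 8*z^3 - 6*z^2 + 8*z + 1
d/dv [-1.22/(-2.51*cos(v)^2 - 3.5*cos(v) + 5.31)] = (6.1244*cos(v) + 4.27)*sin(v)/(2.51*cos(v)^2 + 3.5*cos(v) - 5.31)^2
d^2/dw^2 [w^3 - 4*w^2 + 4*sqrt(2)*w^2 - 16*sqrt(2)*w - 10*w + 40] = 6*w - 8 + 8*sqrt(2)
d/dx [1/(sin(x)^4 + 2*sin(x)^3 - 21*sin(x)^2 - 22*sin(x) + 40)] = 2*(-2*sin(x)^3 - 3*sin(x)^2 + 21*sin(x) + 11)*cos(x)/(sin(x)^4 + 2*sin(x)^3 - 21*sin(x)^2 - 22*sin(x) + 40)^2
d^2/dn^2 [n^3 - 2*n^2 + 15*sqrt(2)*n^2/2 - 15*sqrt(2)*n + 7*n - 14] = 6*n - 4 + 15*sqrt(2)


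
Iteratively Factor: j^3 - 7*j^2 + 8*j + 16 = (j + 1)*(j^2 - 8*j + 16) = (j - 4)*(j + 1)*(j - 4)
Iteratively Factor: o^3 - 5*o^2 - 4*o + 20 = (o - 2)*(o^2 - 3*o - 10) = (o - 5)*(o - 2)*(o + 2)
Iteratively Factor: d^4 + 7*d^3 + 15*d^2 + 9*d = (d)*(d^3 + 7*d^2 + 15*d + 9) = d*(d + 1)*(d^2 + 6*d + 9) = d*(d + 1)*(d + 3)*(d + 3)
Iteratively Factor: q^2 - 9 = (q + 3)*(q - 3)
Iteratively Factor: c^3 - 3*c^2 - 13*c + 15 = (c - 5)*(c^2 + 2*c - 3) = (c - 5)*(c - 1)*(c + 3)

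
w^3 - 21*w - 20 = (w - 5)*(w + 1)*(w + 4)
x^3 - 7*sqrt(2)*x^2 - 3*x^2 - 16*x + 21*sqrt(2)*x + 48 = (x - 3)*(x - 8*sqrt(2))*(x + sqrt(2))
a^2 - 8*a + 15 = (a - 5)*(a - 3)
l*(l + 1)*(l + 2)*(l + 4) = l^4 + 7*l^3 + 14*l^2 + 8*l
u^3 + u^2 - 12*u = u*(u - 3)*(u + 4)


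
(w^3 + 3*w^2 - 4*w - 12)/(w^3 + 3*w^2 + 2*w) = (w^2 + w - 6)/(w*(w + 1))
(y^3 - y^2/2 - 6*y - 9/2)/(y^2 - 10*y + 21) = (2*y^2 + 5*y + 3)/(2*(y - 7))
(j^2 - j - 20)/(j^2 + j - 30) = (j + 4)/(j + 6)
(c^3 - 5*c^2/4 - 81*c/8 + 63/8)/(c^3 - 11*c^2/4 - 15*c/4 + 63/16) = 2*(c + 3)/(2*c + 3)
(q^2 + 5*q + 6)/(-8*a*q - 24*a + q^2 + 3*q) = (q + 2)/(-8*a + q)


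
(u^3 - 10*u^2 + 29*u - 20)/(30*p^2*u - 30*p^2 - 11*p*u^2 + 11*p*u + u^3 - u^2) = (u^2 - 9*u + 20)/(30*p^2 - 11*p*u + u^2)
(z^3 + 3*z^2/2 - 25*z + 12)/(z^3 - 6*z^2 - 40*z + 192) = (z - 1/2)/(z - 8)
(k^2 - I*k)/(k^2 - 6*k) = (k - I)/(k - 6)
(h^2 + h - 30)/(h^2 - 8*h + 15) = (h + 6)/(h - 3)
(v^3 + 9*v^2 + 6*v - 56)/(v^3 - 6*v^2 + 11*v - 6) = (v^2 + 11*v + 28)/(v^2 - 4*v + 3)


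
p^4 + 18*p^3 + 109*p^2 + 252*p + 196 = (p + 2)^2*(p + 7)^2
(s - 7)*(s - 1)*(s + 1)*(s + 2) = s^4 - 5*s^3 - 15*s^2 + 5*s + 14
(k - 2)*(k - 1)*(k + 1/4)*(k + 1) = k^4 - 7*k^3/4 - 3*k^2/2 + 7*k/4 + 1/2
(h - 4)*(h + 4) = h^2 - 16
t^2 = t^2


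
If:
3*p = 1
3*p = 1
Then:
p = 1/3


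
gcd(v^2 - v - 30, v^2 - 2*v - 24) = v - 6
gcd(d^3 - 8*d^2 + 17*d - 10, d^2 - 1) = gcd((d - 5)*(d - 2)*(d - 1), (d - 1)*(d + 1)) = d - 1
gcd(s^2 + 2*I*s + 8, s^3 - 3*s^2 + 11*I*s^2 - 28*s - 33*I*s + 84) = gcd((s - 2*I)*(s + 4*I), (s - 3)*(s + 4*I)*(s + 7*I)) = s + 4*I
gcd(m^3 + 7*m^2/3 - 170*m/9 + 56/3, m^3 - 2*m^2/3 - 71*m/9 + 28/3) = m^2 - 11*m/3 + 28/9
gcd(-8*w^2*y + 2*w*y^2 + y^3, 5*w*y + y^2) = y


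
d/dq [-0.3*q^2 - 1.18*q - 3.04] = -0.6*q - 1.18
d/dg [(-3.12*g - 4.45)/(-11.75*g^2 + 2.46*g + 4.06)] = (36.66*g^2 - 7.6752*g - (3.12*g + 4.45)*(23.5*g - 2.46) - 12.6672)/(-11.75*g^2 + 2.46*g + 4.06)^2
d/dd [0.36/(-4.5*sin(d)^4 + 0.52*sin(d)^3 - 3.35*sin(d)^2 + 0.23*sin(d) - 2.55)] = (6.48*sin(d)^3 - 0.5616*sin(d)^2 + 2.412*sin(d) - 0.0828)*cos(d)/(4.5*sin(d)^4 - 0.52*sin(d)^3 + 3.35*sin(d)^2 - 0.23*sin(d) + 2.55)^2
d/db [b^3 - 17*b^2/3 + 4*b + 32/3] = 3*b^2 - 34*b/3 + 4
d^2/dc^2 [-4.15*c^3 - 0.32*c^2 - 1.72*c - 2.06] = -24.9*c - 0.64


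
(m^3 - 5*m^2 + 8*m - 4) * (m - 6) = m^4 - 11*m^3 + 38*m^2 - 52*m + 24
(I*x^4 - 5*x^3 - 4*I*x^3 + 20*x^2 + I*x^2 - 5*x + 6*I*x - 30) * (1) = I*x^4 - 5*x^3 - 4*I*x^3 + 20*x^2 + I*x^2 - 5*x + 6*I*x - 30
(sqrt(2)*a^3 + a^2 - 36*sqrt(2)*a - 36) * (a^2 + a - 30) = sqrt(2)*a^5 + a^4 + sqrt(2)*a^4 - 66*sqrt(2)*a^3 + a^3 - 66*a^2 - 36*sqrt(2)*a^2 - 36*a + 1080*sqrt(2)*a + 1080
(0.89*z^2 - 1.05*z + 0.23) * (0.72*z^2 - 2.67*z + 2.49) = 0.6408*z^4 - 3.1323*z^3 + 5.1852*z^2 - 3.2286*z + 0.5727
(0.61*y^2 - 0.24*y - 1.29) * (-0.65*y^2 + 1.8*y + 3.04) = -0.3965*y^4 + 1.254*y^3 + 2.2609*y^2 - 3.0516*y - 3.9216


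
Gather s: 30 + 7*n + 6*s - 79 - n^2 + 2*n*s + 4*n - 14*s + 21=-n^2 + 11*n + s*(2*n - 8) - 28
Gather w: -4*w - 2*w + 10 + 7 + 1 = 18 - 6*w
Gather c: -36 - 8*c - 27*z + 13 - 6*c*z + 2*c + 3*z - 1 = c*(-6*z - 6) - 24*z - 24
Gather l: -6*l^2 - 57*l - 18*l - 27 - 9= -6*l^2 - 75*l - 36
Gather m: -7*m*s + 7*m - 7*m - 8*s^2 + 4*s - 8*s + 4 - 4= -7*m*s - 8*s^2 - 4*s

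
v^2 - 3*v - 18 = (v - 6)*(v + 3)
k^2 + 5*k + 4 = (k + 1)*(k + 4)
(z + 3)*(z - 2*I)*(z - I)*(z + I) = z^4 + 3*z^3 - 2*I*z^3 + z^2 - 6*I*z^2 + 3*z - 2*I*z - 6*I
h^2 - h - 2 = (h - 2)*(h + 1)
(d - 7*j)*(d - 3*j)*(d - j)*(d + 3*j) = d^4 - 8*d^3*j - 2*d^2*j^2 + 72*d*j^3 - 63*j^4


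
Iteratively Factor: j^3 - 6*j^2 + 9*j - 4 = (j - 4)*(j^2 - 2*j + 1) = (j - 4)*(j - 1)*(j - 1)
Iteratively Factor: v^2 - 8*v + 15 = (v - 3)*(v - 5)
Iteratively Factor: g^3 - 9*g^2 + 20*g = (g - 5)*(g^2 - 4*g) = (g - 5)*(g - 4)*(g)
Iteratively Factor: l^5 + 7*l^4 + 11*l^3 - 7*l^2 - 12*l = (l)*(l^4 + 7*l^3 + 11*l^2 - 7*l - 12) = l*(l + 4)*(l^3 + 3*l^2 - l - 3) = l*(l - 1)*(l + 4)*(l^2 + 4*l + 3) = l*(l - 1)*(l + 3)*(l + 4)*(l + 1)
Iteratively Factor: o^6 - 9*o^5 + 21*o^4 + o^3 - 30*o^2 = (o)*(o^5 - 9*o^4 + 21*o^3 + o^2 - 30*o) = o*(o - 2)*(o^4 - 7*o^3 + 7*o^2 + 15*o) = o*(o - 3)*(o - 2)*(o^3 - 4*o^2 - 5*o) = o*(o - 5)*(o - 3)*(o - 2)*(o^2 + o) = o*(o - 5)*(o - 3)*(o - 2)*(o + 1)*(o)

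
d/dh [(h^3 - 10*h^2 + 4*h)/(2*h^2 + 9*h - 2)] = 2*(h^4 + 9*h^3 - 52*h^2 + 20*h - 4)/(4*h^4 + 36*h^3 + 73*h^2 - 36*h + 4)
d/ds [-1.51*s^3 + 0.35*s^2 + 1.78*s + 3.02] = -4.53*s^2 + 0.7*s + 1.78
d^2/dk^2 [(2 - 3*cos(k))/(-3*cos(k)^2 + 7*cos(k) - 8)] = 2*(243*(1 - cos(2*k))^2*cos(k) - 9*(1 - cos(2*k))^2 - 94*cos(k) + 704*cos(2*k) - 144*cos(3*k) - 54*cos(5*k) - 204)/(14*cos(k) - 3*cos(2*k) - 19)^3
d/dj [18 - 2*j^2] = -4*j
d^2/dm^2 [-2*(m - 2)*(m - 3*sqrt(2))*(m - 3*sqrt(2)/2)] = -12*m + 8 + 18*sqrt(2)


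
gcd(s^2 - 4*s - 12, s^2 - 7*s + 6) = s - 6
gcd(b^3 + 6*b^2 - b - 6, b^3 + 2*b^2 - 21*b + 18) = b^2 + 5*b - 6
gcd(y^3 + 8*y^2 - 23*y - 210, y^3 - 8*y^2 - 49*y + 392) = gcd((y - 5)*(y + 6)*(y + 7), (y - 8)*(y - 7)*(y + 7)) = y + 7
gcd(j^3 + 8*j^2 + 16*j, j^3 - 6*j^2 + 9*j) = j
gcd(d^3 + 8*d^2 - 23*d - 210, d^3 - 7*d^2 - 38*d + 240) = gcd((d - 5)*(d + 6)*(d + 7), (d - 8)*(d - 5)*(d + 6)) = d^2 + d - 30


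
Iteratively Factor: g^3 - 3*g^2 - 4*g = (g - 4)*(g^2 + g) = g*(g - 4)*(g + 1)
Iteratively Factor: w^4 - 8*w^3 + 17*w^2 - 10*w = (w)*(w^3 - 8*w^2 + 17*w - 10) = w*(w - 1)*(w^2 - 7*w + 10) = w*(w - 5)*(w - 1)*(w - 2)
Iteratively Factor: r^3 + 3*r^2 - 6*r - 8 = (r + 1)*(r^2 + 2*r - 8) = (r + 1)*(r + 4)*(r - 2)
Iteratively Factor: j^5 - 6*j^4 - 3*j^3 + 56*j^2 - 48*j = (j - 4)*(j^4 - 2*j^3 - 11*j^2 + 12*j) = (j - 4)*(j + 3)*(j^3 - 5*j^2 + 4*j) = (j - 4)^2*(j + 3)*(j^2 - j) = j*(j - 4)^2*(j + 3)*(j - 1)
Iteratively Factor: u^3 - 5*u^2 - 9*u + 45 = (u - 3)*(u^2 - 2*u - 15) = (u - 3)*(u + 3)*(u - 5)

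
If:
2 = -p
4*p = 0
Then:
No Solution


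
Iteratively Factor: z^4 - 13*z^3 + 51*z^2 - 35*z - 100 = (z + 1)*(z^3 - 14*z^2 + 65*z - 100) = (z - 4)*(z + 1)*(z^2 - 10*z + 25) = (z - 5)*(z - 4)*(z + 1)*(z - 5)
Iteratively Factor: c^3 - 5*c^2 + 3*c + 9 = (c + 1)*(c^2 - 6*c + 9) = (c - 3)*(c + 1)*(c - 3)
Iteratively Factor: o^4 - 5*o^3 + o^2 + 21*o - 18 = (o - 3)*(o^3 - 2*o^2 - 5*o + 6) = (o - 3)*(o + 2)*(o^2 - 4*o + 3) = (o - 3)^2*(o + 2)*(o - 1)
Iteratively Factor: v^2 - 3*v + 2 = (v - 1)*(v - 2)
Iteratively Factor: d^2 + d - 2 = (d + 2)*(d - 1)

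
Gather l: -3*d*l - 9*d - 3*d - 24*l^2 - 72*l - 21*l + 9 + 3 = -12*d - 24*l^2 + l*(-3*d - 93) + 12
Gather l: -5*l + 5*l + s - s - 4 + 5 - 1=0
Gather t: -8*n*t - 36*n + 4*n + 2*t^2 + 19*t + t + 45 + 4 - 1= -32*n + 2*t^2 + t*(20 - 8*n) + 48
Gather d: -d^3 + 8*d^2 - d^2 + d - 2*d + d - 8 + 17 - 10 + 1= -d^3 + 7*d^2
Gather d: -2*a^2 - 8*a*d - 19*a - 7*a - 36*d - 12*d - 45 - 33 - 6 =-2*a^2 - 26*a + d*(-8*a - 48) - 84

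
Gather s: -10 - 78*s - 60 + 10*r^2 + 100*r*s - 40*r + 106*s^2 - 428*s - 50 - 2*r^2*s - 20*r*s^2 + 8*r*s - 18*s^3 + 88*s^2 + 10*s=10*r^2 - 40*r - 18*s^3 + s^2*(194 - 20*r) + s*(-2*r^2 + 108*r - 496) - 120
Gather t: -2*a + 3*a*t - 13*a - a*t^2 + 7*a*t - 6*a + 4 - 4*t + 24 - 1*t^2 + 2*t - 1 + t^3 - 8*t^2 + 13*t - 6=-21*a + t^3 + t^2*(-a - 9) + t*(10*a + 11) + 21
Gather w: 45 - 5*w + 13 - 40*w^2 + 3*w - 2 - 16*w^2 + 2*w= 56 - 56*w^2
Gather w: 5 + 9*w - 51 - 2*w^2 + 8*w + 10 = -2*w^2 + 17*w - 36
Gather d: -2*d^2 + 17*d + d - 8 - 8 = -2*d^2 + 18*d - 16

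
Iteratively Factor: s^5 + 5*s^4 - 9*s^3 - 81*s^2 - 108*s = (s)*(s^4 + 5*s^3 - 9*s^2 - 81*s - 108) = s*(s + 3)*(s^3 + 2*s^2 - 15*s - 36) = s*(s + 3)^2*(s^2 - s - 12) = s*(s - 4)*(s + 3)^2*(s + 3)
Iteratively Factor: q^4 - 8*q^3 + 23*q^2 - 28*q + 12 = (q - 2)*(q^3 - 6*q^2 + 11*q - 6) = (q - 2)^2*(q^2 - 4*q + 3) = (q - 3)*(q - 2)^2*(q - 1)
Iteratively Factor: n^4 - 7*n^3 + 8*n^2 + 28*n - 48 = (n + 2)*(n^3 - 9*n^2 + 26*n - 24) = (n - 2)*(n + 2)*(n^2 - 7*n + 12) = (n - 4)*(n - 2)*(n + 2)*(n - 3)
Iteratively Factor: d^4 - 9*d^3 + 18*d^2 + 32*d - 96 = (d - 4)*(d^3 - 5*d^2 - 2*d + 24) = (d - 4)*(d - 3)*(d^2 - 2*d - 8) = (d - 4)*(d - 3)*(d + 2)*(d - 4)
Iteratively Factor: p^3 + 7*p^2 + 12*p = (p + 3)*(p^2 + 4*p) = p*(p + 3)*(p + 4)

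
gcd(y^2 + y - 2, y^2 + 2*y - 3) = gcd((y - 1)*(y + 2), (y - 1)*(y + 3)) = y - 1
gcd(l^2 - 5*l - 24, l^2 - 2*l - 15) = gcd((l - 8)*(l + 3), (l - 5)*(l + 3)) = l + 3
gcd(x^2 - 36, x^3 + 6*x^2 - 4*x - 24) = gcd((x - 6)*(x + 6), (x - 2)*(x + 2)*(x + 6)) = x + 6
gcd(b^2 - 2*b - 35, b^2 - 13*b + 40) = 1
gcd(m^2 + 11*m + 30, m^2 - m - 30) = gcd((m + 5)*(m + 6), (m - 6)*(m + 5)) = m + 5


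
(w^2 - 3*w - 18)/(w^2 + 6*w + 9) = (w - 6)/(w + 3)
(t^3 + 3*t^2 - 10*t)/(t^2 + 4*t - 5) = t*(t - 2)/(t - 1)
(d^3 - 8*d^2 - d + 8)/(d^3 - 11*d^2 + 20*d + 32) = (d - 1)/(d - 4)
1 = 1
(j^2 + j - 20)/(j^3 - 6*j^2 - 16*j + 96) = (j + 5)/(j^2 - 2*j - 24)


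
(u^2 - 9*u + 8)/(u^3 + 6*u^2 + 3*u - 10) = (u - 8)/(u^2 + 7*u + 10)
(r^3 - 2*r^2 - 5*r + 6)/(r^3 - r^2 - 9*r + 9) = (r + 2)/(r + 3)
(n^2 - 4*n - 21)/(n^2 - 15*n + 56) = (n + 3)/(n - 8)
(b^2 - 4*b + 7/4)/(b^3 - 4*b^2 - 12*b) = (-b^2 + 4*b - 7/4)/(b*(-b^2 + 4*b + 12))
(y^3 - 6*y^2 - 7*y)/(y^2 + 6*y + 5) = y*(y - 7)/(y + 5)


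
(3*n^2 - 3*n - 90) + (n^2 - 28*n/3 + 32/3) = 4*n^2 - 37*n/3 - 238/3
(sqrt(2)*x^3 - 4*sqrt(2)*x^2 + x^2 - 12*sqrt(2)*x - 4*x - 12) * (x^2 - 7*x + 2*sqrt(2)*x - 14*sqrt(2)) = sqrt(2)*x^5 - 11*sqrt(2)*x^4 + 5*x^4 - 55*x^3 + 18*sqrt(2)*x^3 + 80*x^2 + 62*sqrt(2)*x^2 + 32*sqrt(2)*x + 420*x + 168*sqrt(2)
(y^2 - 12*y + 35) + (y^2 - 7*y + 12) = 2*y^2 - 19*y + 47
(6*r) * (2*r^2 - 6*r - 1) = 12*r^3 - 36*r^2 - 6*r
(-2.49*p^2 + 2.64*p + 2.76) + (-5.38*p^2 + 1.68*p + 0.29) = -7.87*p^2 + 4.32*p + 3.05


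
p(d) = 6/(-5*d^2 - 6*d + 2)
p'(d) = 6*(10*d + 6)/(-5*d^2 - 6*d + 2)^2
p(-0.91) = 1.81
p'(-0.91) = -1.69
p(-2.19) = -0.68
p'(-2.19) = -1.22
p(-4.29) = -0.09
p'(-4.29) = -0.05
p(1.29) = -0.43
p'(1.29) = 0.57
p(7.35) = -0.02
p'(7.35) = 0.00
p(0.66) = -1.45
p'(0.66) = 4.42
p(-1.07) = 2.23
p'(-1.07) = -3.88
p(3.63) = -0.07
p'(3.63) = 0.03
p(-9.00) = -0.02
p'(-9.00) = 0.00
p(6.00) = -0.03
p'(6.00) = 0.01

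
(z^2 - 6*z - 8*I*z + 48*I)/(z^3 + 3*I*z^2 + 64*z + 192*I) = (z - 6)/(z^2 + 11*I*z - 24)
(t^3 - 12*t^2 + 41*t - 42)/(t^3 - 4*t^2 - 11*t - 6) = (-t^3 + 12*t^2 - 41*t + 42)/(-t^3 + 4*t^2 + 11*t + 6)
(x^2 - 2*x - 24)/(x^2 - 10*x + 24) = (x + 4)/(x - 4)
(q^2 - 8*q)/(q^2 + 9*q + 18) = q*(q - 8)/(q^2 + 9*q + 18)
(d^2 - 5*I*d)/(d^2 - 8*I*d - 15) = d/(d - 3*I)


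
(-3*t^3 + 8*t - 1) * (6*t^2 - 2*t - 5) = -18*t^5 + 6*t^4 + 63*t^3 - 22*t^2 - 38*t + 5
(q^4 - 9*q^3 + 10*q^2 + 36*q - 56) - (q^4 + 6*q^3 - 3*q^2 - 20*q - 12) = -15*q^3 + 13*q^2 + 56*q - 44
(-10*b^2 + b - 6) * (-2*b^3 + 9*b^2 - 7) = 20*b^5 - 92*b^4 + 21*b^3 + 16*b^2 - 7*b + 42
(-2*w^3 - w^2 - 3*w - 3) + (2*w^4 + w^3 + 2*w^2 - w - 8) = 2*w^4 - w^3 + w^2 - 4*w - 11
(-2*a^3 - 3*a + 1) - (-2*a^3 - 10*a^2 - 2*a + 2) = 10*a^2 - a - 1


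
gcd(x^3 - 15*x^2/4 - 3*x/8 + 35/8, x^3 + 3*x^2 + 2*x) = x + 1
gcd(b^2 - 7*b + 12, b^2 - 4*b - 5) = 1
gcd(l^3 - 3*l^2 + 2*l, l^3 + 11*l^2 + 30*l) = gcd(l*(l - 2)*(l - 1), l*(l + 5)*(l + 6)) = l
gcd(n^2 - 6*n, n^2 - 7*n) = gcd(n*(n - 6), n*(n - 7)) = n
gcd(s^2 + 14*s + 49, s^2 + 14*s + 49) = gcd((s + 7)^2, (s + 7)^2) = s^2 + 14*s + 49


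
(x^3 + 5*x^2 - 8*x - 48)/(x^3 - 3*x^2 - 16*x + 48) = (x + 4)/(x - 4)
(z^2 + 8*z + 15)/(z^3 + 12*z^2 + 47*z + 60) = 1/(z + 4)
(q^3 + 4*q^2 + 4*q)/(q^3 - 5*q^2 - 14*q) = (q + 2)/(q - 7)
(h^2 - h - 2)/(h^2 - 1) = (h - 2)/(h - 1)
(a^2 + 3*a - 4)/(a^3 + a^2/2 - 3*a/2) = 2*(a + 4)/(a*(2*a + 3))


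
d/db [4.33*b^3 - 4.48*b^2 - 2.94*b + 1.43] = 12.99*b^2 - 8.96*b - 2.94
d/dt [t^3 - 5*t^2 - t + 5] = 3*t^2 - 10*t - 1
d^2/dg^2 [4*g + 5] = 0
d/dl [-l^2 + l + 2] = 1 - 2*l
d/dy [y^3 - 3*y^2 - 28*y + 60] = 3*y^2 - 6*y - 28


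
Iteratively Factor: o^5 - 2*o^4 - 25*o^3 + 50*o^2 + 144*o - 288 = (o + 4)*(o^4 - 6*o^3 - o^2 + 54*o - 72) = (o - 2)*(o + 4)*(o^3 - 4*o^2 - 9*o + 36) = (o - 4)*(o - 2)*(o + 4)*(o^2 - 9) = (o - 4)*(o - 2)*(o + 3)*(o + 4)*(o - 3)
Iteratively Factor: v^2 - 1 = (v + 1)*(v - 1)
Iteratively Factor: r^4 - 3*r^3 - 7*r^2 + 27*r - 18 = (r - 2)*(r^3 - r^2 - 9*r + 9) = (r - 3)*(r - 2)*(r^2 + 2*r - 3) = (r - 3)*(r - 2)*(r + 3)*(r - 1)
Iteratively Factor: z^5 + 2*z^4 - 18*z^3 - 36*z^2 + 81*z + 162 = (z + 3)*(z^4 - z^3 - 15*z^2 + 9*z + 54) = (z - 3)*(z + 3)*(z^3 + 2*z^2 - 9*z - 18) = (z - 3)^2*(z + 3)*(z^2 + 5*z + 6) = (z - 3)^2*(z + 2)*(z + 3)*(z + 3)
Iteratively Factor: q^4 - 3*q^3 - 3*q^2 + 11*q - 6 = (q - 1)*(q^3 - 2*q^2 - 5*q + 6) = (q - 3)*(q - 1)*(q^2 + q - 2) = (q - 3)*(q - 1)*(q + 2)*(q - 1)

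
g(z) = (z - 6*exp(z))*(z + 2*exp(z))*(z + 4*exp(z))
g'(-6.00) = 108.00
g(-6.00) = -216.00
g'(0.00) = -172.00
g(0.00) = -48.00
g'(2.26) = -140908.68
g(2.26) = -48043.11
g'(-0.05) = -146.74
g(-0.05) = -40.05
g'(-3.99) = 47.83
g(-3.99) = -63.48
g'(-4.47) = 59.97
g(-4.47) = -89.30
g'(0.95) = -3029.63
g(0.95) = -1006.80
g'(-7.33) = 161.19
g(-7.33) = -393.83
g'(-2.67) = 21.92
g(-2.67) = -18.69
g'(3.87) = -16430409.29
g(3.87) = -5538328.53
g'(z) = (1 - 6*exp(z))*(z + 2*exp(z))*(z + 4*exp(z)) + (z - 6*exp(z))*(z + 2*exp(z))*(4*exp(z) + 1) + (z - 6*exp(z))*(z + 4*exp(z))*(2*exp(z) + 1) = 3*z^2 - 56*z*exp(2*z) - 144*exp(3*z) - 28*exp(2*z)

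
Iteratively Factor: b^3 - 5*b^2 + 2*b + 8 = (b - 2)*(b^2 - 3*b - 4) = (b - 4)*(b - 2)*(b + 1)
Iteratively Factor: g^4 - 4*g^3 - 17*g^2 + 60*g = (g - 5)*(g^3 + g^2 - 12*g) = (g - 5)*(g - 3)*(g^2 + 4*g) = g*(g - 5)*(g - 3)*(g + 4)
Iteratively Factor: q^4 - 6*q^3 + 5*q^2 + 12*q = (q + 1)*(q^3 - 7*q^2 + 12*q) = q*(q + 1)*(q^2 - 7*q + 12) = q*(q - 3)*(q + 1)*(q - 4)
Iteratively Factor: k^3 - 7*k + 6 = (k + 3)*(k^2 - 3*k + 2) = (k - 2)*(k + 3)*(k - 1)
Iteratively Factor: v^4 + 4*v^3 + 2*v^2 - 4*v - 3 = (v + 1)*(v^3 + 3*v^2 - v - 3) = (v + 1)^2*(v^2 + 2*v - 3) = (v + 1)^2*(v + 3)*(v - 1)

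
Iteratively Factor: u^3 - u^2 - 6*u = (u + 2)*(u^2 - 3*u) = u*(u + 2)*(u - 3)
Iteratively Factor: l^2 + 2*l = (l)*(l + 2)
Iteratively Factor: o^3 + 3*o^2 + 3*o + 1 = (o + 1)*(o^2 + 2*o + 1) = (o + 1)^2*(o + 1)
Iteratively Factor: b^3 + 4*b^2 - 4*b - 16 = (b + 4)*(b^2 - 4) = (b - 2)*(b + 4)*(b + 2)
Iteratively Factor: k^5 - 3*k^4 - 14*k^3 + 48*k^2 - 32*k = (k)*(k^4 - 3*k^3 - 14*k^2 + 48*k - 32) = k*(k - 4)*(k^3 + k^2 - 10*k + 8) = k*(k - 4)*(k - 2)*(k^2 + 3*k - 4) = k*(k - 4)*(k - 2)*(k + 4)*(k - 1)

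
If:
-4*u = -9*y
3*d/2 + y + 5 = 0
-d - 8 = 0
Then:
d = -8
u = 63/4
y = 7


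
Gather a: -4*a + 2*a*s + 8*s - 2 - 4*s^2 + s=a*(2*s - 4) - 4*s^2 + 9*s - 2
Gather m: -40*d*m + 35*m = m*(35 - 40*d)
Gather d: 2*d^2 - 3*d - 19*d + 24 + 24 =2*d^2 - 22*d + 48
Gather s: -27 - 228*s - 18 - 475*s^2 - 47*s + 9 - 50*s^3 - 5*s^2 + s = -50*s^3 - 480*s^2 - 274*s - 36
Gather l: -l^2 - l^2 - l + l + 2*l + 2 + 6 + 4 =-2*l^2 + 2*l + 12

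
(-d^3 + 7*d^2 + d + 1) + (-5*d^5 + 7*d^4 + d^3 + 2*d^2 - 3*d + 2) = -5*d^5 + 7*d^4 + 9*d^2 - 2*d + 3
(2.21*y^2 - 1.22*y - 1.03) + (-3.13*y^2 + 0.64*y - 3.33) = -0.92*y^2 - 0.58*y - 4.36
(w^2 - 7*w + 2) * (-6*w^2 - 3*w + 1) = -6*w^4 + 39*w^3 + 10*w^2 - 13*w + 2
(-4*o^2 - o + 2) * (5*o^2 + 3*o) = -20*o^4 - 17*o^3 + 7*o^2 + 6*o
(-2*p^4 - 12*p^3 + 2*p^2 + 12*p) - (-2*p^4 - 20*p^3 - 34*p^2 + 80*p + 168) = 8*p^3 + 36*p^2 - 68*p - 168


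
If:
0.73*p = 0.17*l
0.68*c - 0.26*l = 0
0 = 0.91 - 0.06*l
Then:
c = 5.80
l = 15.17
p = 3.53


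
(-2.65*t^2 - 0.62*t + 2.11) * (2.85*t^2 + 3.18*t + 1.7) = -7.5525*t^4 - 10.194*t^3 - 0.4631*t^2 + 5.6558*t + 3.587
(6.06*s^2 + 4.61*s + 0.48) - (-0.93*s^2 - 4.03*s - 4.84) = 6.99*s^2 + 8.64*s + 5.32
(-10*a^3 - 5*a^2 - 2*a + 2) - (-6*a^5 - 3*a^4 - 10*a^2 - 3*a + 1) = 6*a^5 + 3*a^4 - 10*a^3 + 5*a^2 + a + 1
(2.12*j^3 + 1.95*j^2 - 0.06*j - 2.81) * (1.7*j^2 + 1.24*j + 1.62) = 3.604*j^5 + 5.9438*j^4 + 5.7504*j^3 - 1.6924*j^2 - 3.5816*j - 4.5522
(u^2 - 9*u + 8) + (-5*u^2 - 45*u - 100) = -4*u^2 - 54*u - 92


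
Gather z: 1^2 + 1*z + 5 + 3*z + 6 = 4*z + 12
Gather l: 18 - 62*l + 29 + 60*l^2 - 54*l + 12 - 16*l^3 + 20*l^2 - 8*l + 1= -16*l^3 + 80*l^2 - 124*l + 60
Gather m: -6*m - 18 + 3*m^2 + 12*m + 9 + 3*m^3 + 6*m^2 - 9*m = 3*m^3 + 9*m^2 - 3*m - 9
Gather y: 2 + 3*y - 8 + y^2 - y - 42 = y^2 + 2*y - 48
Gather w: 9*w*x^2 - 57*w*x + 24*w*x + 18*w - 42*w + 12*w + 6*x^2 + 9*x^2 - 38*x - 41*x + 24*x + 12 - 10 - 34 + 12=w*(9*x^2 - 33*x - 12) + 15*x^2 - 55*x - 20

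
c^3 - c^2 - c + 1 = (c - 1)^2*(c + 1)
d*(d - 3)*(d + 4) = d^3 + d^2 - 12*d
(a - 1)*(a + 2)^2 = a^3 + 3*a^2 - 4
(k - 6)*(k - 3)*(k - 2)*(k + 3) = k^4 - 8*k^3 + 3*k^2 + 72*k - 108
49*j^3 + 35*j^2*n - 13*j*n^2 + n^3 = (-7*j + n)^2*(j + n)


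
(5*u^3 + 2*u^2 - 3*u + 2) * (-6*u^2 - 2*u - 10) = -30*u^5 - 22*u^4 - 36*u^3 - 26*u^2 + 26*u - 20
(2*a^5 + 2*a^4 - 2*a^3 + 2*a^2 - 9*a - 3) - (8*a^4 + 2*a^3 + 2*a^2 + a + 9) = 2*a^5 - 6*a^4 - 4*a^3 - 10*a - 12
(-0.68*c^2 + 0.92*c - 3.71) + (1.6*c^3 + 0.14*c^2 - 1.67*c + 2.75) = 1.6*c^3 - 0.54*c^2 - 0.75*c - 0.96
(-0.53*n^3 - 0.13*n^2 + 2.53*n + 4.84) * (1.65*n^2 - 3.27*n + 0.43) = -0.8745*n^5 + 1.5186*n^4 + 4.3717*n^3 - 0.343*n^2 - 14.7389*n + 2.0812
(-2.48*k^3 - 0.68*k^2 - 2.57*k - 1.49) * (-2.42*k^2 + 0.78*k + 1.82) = 6.0016*k^5 - 0.2888*k^4 + 1.1754*k^3 + 0.3636*k^2 - 5.8396*k - 2.7118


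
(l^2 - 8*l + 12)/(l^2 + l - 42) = (l - 2)/(l + 7)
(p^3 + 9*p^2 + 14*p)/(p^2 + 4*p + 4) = p*(p + 7)/(p + 2)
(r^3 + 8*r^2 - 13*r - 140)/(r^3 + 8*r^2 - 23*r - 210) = (r^2 + r - 20)/(r^2 + r - 30)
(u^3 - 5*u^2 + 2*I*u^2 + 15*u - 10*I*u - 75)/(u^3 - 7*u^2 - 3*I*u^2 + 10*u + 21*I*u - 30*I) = (u + 5*I)/(u - 2)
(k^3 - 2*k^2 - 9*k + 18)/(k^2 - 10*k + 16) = (k^2 - 9)/(k - 8)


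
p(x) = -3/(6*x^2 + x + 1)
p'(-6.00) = 0.00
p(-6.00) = -0.01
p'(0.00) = 3.00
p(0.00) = -3.00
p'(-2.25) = -0.09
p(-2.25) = -0.10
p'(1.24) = 0.36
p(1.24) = -0.26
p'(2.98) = 0.03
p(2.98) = -0.05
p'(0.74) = 1.17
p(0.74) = -0.60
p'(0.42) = 2.95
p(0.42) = -1.21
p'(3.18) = 0.03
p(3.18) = -0.05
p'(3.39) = 0.02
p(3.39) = -0.04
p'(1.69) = 0.16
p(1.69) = -0.15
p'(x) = -3*(-12*x - 1)/(6*x^2 + x + 1)^2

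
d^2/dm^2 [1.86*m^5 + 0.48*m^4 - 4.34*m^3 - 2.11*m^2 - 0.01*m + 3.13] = 37.2*m^3 + 5.76*m^2 - 26.04*m - 4.22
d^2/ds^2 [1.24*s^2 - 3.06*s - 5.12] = 2.48000000000000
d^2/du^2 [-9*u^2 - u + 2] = -18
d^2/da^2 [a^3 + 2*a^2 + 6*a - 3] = 6*a + 4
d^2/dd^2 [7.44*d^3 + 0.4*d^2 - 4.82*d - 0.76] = 44.64*d + 0.8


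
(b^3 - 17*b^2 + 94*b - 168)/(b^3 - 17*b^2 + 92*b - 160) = (b^2 - 13*b + 42)/(b^2 - 13*b + 40)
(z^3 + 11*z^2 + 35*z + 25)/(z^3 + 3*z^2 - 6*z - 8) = (z^2 + 10*z + 25)/(z^2 + 2*z - 8)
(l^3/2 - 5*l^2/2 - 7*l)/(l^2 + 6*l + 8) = l*(l - 7)/(2*(l + 4))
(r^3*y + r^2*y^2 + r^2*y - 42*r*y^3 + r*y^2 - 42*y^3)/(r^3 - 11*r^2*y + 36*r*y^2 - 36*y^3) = y*(r^2 + 7*r*y + r + 7*y)/(r^2 - 5*r*y + 6*y^2)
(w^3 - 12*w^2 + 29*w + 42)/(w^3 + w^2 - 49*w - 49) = (w - 6)/(w + 7)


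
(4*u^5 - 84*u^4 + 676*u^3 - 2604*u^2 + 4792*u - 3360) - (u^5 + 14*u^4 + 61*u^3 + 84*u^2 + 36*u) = 3*u^5 - 98*u^4 + 615*u^3 - 2688*u^2 + 4756*u - 3360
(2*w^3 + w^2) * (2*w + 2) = 4*w^4 + 6*w^3 + 2*w^2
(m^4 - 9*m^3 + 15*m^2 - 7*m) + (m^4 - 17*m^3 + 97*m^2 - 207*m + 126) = 2*m^4 - 26*m^3 + 112*m^2 - 214*m + 126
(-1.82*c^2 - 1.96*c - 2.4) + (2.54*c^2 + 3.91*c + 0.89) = 0.72*c^2 + 1.95*c - 1.51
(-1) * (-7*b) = 7*b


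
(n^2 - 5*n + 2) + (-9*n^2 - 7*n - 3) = -8*n^2 - 12*n - 1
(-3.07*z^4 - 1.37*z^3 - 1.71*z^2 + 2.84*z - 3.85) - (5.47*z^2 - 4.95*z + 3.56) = -3.07*z^4 - 1.37*z^3 - 7.18*z^2 + 7.79*z - 7.41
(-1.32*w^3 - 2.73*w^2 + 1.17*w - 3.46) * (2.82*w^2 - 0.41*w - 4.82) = -3.7224*w^5 - 7.1574*w^4 + 10.7811*w^3 + 2.9217*w^2 - 4.2208*w + 16.6772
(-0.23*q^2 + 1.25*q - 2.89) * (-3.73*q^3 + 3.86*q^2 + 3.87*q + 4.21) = 0.8579*q^5 - 5.5503*q^4 + 14.7146*q^3 - 7.2862*q^2 - 5.9218*q - 12.1669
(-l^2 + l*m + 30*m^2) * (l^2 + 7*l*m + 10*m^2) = -l^4 - 6*l^3*m + 27*l^2*m^2 + 220*l*m^3 + 300*m^4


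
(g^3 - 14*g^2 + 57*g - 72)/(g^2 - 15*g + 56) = (g^2 - 6*g + 9)/(g - 7)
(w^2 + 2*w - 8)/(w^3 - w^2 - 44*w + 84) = (w + 4)/(w^2 + w - 42)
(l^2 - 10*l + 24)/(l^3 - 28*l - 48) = (l - 4)/(l^2 + 6*l + 8)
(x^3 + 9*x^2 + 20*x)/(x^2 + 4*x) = x + 5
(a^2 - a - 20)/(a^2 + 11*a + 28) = (a - 5)/(a + 7)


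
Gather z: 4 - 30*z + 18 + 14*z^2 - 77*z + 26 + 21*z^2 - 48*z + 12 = 35*z^2 - 155*z + 60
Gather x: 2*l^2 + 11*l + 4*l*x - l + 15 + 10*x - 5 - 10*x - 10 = 2*l^2 + 4*l*x + 10*l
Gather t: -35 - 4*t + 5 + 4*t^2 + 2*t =4*t^2 - 2*t - 30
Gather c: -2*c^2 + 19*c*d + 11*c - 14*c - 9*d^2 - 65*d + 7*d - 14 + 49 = -2*c^2 + c*(19*d - 3) - 9*d^2 - 58*d + 35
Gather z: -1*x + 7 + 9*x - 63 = 8*x - 56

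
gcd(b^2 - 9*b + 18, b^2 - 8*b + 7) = 1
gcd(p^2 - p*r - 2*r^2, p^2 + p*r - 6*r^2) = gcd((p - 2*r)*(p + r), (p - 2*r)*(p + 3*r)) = p - 2*r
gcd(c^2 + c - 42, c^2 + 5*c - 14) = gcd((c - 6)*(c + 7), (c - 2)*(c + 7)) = c + 7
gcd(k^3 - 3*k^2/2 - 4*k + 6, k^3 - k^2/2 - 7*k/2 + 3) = k^2 + k/2 - 3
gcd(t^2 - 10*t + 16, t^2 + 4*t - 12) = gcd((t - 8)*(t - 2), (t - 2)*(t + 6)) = t - 2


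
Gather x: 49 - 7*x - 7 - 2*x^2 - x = -2*x^2 - 8*x + 42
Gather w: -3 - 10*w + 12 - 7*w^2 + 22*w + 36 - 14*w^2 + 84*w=-21*w^2 + 96*w + 45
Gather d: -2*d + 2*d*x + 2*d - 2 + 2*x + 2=2*d*x + 2*x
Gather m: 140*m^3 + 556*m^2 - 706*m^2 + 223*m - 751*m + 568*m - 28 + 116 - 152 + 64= 140*m^3 - 150*m^2 + 40*m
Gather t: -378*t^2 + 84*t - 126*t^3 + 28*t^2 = -126*t^3 - 350*t^2 + 84*t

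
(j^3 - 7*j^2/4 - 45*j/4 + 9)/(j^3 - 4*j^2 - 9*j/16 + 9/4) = 4*(j + 3)/(4*j + 3)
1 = 1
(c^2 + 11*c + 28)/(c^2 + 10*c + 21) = (c + 4)/(c + 3)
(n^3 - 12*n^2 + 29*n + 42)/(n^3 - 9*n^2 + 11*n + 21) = (n - 6)/(n - 3)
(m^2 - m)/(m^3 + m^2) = (m - 1)/(m*(m + 1))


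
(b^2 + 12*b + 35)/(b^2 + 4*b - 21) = (b + 5)/(b - 3)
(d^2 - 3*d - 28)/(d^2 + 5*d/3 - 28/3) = 3*(d - 7)/(3*d - 7)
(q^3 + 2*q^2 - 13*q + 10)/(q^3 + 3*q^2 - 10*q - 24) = (q^3 + 2*q^2 - 13*q + 10)/(q^3 + 3*q^2 - 10*q - 24)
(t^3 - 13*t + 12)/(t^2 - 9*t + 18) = (t^2 + 3*t - 4)/(t - 6)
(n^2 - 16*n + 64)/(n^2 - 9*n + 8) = (n - 8)/(n - 1)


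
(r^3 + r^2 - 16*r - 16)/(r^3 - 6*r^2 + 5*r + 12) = (r + 4)/(r - 3)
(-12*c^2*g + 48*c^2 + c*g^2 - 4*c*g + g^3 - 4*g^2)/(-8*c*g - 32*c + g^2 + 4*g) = (12*c^2*g - 48*c^2 - c*g^2 + 4*c*g - g^3 + 4*g^2)/(8*c*g + 32*c - g^2 - 4*g)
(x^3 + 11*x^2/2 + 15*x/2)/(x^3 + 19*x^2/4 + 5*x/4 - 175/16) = 8*x*(x + 3)/(8*x^2 + 18*x - 35)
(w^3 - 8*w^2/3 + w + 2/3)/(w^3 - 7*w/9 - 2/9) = 3*(w - 2)/(3*w + 2)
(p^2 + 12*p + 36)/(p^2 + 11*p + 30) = (p + 6)/(p + 5)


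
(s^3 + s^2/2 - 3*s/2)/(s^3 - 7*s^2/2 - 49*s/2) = (-2*s^2 - s + 3)/(-2*s^2 + 7*s + 49)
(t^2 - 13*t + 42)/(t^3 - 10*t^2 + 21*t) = (t - 6)/(t*(t - 3))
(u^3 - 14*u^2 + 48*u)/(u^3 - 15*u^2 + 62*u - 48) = u/(u - 1)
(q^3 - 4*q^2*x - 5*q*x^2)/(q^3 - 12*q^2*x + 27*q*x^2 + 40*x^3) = q/(q - 8*x)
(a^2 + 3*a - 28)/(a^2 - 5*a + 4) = (a + 7)/(a - 1)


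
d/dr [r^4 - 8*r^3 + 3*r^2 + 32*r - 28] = 4*r^3 - 24*r^2 + 6*r + 32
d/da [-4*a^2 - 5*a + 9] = -8*a - 5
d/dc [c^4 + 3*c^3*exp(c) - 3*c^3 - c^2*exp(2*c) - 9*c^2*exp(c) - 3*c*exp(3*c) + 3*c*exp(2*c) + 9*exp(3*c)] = 3*c^3*exp(c) + 4*c^3 - 2*c^2*exp(2*c) - 9*c^2 - 9*c*exp(3*c) + 4*c*exp(2*c) - 18*c*exp(c) + 24*exp(3*c) + 3*exp(2*c)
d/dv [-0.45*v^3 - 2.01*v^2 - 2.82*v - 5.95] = -1.35*v^2 - 4.02*v - 2.82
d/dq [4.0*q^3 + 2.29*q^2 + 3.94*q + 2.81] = 12.0*q^2 + 4.58*q + 3.94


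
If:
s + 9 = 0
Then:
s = -9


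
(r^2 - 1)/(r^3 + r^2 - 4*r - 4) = (r - 1)/(r^2 - 4)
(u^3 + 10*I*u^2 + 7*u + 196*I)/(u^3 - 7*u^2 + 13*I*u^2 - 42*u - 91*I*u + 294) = (u^2 + 3*I*u + 28)/(u^2 + u*(-7 + 6*I) - 42*I)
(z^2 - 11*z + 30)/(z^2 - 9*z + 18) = (z - 5)/(z - 3)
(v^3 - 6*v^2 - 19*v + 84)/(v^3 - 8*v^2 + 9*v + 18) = (v^2 - 3*v - 28)/(v^2 - 5*v - 6)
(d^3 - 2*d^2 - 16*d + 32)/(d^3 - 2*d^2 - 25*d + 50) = (d^2 - 16)/(d^2 - 25)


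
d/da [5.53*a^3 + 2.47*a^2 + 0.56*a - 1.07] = 16.59*a^2 + 4.94*a + 0.56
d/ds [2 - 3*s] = -3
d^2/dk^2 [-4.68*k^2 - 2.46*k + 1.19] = -9.36000000000000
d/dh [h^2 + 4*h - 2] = 2*h + 4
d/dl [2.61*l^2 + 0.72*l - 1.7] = 5.22*l + 0.72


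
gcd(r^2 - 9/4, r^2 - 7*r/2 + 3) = r - 3/2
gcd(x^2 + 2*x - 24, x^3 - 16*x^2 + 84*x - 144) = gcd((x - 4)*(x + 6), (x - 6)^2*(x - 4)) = x - 4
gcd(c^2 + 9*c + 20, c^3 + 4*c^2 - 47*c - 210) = c + 5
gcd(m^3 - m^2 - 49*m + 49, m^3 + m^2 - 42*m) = m + 7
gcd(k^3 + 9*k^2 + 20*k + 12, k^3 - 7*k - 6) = k^2 + 3*k + 2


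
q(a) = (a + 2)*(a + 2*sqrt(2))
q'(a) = 2*a + 2 + 2*sqrt(2)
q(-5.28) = 8.04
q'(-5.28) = -5.73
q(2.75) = 26.50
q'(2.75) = 10.33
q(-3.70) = 1.48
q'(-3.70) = -2.57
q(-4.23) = 3.13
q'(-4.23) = -3.63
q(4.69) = 50.30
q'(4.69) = 14.21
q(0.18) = 6.56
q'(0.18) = 5.19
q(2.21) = 21.21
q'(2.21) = 9.25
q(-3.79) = 1.72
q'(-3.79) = -2.75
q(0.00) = 5.66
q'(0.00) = 4.83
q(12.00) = 207.60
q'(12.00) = 28.83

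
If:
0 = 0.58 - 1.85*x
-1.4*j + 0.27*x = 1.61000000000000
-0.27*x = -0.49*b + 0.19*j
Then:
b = -0.25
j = -1.09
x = 0.31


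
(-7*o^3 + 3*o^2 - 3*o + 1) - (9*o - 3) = -7*o^3 + 3*o^2 - 12*o + 4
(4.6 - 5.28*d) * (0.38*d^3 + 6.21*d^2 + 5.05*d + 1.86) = -2.0064*d^4 - 31.0408*d^3 + 1.902*d^2 + 13.4092*d + 8.556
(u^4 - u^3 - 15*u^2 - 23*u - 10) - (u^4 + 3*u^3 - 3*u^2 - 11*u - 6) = -4*u^3 - 12*u^2 - 12*u - 4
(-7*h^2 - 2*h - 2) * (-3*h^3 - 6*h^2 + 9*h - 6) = 21*h^5 + 48*h^4 - 45*h^3 + 36*h^2 - 6*h + 12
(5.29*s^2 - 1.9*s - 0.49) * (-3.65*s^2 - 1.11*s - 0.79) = -19.3085*s^4 + 1.0631*s^3 - 0.2816*s^2 + 2.0449*s + 0.3871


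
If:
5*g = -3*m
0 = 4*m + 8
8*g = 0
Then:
No Solution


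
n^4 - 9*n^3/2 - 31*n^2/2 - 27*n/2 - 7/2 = (n - 7)*(n + 1/2)*(n + 1)^2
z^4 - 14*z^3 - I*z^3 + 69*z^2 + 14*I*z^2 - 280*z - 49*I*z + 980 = (z - 7)^2*(z - 5*I)*(z + 4*I)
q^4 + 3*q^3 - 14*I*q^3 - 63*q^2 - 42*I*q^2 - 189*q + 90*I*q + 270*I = (q + 3)*(q - 6*I)*(q - 5*I)*(q - 3*I)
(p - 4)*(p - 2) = p^2 - 6*p + 8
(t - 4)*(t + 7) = t^2 + 3*t - 28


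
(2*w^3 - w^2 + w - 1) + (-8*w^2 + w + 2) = 2*w^3 - 9*w^2 + 2*w + 1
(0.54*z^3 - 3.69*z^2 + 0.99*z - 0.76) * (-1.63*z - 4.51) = -0.8802*z^4 + 3.5793*z^3 + 15.0282*z^2 - 3.2261*z + 3.4276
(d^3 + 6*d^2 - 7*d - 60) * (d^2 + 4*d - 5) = d^5 + 10*d^4 + 12*d^3 - 118*d^2 - 205*d + 300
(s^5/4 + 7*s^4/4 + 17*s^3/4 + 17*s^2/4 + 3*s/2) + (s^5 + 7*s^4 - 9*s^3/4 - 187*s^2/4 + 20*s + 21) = 5*s^5/4 + 35*s^4/4 + 2*s^3 - 85*s^2/2 + 43*s/2 + 21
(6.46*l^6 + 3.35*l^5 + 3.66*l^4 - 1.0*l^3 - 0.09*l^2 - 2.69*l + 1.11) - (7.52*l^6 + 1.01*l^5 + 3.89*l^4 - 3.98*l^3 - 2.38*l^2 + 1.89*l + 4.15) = -1.06*l^6 + 2.34*l^5 - 0.23*l^4 + 2.98*l^3 + 2.29*l^2 - 4.58*l - 3.04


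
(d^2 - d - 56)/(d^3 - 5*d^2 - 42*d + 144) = (d + 7)/(d^2 + 3*d - 18)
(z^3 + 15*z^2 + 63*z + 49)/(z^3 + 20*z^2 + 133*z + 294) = (z + 1)/(z + 6)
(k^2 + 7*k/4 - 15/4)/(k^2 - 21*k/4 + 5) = (k + 3)/(k - 4)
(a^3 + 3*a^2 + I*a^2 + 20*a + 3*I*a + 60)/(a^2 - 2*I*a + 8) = (a^2 + a*(3 + 5*I) + 15*I)/(a + 2*I)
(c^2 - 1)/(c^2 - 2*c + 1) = (c + 1)/(c - 1)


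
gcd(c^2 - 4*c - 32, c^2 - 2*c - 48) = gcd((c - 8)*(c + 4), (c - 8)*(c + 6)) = c - 8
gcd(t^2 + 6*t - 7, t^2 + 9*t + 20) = 1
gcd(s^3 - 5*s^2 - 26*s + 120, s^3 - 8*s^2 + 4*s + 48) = s^2 - 10*s + 24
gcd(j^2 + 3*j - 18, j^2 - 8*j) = 1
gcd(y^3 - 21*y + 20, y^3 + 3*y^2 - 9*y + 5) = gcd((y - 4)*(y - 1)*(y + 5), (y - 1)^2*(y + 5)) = y^2 + 4*y - 5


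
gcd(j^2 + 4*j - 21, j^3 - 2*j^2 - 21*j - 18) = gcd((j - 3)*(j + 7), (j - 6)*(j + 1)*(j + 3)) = 1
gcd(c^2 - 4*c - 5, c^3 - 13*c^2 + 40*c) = c - 5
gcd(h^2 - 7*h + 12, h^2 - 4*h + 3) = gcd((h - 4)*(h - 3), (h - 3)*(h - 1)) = h - 3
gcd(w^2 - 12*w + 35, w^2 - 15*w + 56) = w - 7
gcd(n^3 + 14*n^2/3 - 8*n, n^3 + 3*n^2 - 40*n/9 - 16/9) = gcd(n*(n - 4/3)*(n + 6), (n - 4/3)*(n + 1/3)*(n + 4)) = n - 4/3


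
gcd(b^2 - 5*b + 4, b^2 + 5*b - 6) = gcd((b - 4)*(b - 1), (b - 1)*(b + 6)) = b - 1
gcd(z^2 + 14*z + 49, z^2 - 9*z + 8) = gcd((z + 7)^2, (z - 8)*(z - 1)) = 1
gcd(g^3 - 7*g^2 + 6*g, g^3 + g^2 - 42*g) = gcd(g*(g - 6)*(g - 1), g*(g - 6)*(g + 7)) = g^2 - 6*g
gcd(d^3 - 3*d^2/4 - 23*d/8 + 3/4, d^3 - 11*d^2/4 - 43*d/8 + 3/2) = d^2 + 5*d/4 - 3/8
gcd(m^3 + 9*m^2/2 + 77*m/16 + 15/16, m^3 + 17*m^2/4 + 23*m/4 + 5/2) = m + 5/4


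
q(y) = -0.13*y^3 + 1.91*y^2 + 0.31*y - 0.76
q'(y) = -0.39*y^2 + 3.82*y + 0.31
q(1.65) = 4.37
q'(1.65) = 5.55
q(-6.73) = 123.29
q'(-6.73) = -43.06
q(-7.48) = 158.19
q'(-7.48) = -50.08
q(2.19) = 7.71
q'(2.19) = 6.81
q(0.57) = 0.01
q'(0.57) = 2.36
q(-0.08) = -0.77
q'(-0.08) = 0.00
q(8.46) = 59.85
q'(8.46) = 4.71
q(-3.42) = 25.72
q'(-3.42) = -17.32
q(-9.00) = 245.93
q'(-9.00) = -65.66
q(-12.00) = 495.20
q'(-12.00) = -101.69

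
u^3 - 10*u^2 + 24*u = u*(u - 6)*(u - 4)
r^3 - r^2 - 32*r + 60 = (r - 5)*(r - 2)*(r + 6)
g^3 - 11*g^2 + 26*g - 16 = (g - 8)*(g - 2)*(g - 1)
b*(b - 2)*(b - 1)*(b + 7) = b^4 + 4*b^3 - 19*b^2 + 14*b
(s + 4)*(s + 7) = s^2 + 11*s + 28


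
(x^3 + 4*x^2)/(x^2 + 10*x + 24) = x^2/(x + 6)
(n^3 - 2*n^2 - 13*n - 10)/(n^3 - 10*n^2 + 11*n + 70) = (n + 1)/(n - 7)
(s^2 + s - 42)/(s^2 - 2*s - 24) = (s + 7)/(s + 4)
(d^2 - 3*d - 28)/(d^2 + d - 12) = (d - 7)/(d - 3)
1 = 1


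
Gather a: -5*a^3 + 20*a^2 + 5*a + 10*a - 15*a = -5*a^3 + 20*a^2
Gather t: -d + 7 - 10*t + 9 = -d - 10*t + 16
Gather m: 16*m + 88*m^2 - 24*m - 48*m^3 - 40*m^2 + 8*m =-48*m^3 + 48*m^2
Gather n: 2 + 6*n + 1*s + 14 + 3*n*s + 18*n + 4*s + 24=n*(3*s + 24) + 5*s + 40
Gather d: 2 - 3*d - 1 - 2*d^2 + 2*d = -2*d^2 - d + 1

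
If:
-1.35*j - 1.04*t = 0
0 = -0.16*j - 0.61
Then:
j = -3.81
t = 4.95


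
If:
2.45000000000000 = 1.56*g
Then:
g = 1.57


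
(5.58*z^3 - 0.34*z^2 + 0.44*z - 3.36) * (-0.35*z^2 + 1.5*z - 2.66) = -1.953*z^5 + 8.489*z^4 - 15.5068*z^3 + 2.7404*z^2 - 6.2104*z + 8.9376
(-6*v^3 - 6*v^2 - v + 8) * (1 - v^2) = 6*v^5 + 6*v^4 - 5*v^3 - 14*v^2 - v + 8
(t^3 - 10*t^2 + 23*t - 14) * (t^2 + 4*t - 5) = t^5 - 6*t^4 - 22*t^3 + 128*t^2 - 171*t + 70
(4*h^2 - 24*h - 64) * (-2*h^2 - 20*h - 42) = -8*h^4 - 32*h^3 + 440*h^2 + 2288*h + 2688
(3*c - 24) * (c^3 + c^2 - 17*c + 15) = 3*c^4 - 21*c^3 - 75*c^2 + 453*c - 360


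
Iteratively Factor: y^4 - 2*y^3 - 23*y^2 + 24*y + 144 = (y + 3)*(y^3 - 5*y^2 - 8*y + 48) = (y + 3)^2*(y^2 - 8*y + 16) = (y - 4)*(y + 3)^2*(y - 4)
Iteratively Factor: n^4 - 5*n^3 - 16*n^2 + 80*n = (n)*(n^3 - 5*n^2 - 16*n + 80) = n*(n - 5)*(n^2 - 16) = n*(n - 5)*(n - 4)*(n + 4)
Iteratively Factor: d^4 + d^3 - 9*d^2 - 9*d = (d - 3)*(d^3 + 4*d^2 + 3*d) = (d - 3)*(d + 1)*(d^2 + 3*d) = d*(d - 3)*(d + 1)*(d + 3)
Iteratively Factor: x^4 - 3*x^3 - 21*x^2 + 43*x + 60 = (x + 1)*(x^3 - 4*x^2 - 17*x + 60) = (x - 3)*(x + 1)*(x^2 - x - 20) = (x - 3)*(x + 1)*(x + 4)*(x - 5)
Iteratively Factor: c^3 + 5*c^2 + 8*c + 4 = (c + 2)*(c^2 + 3*c + 2) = (c + 1)*(c + 2)*(c + 2)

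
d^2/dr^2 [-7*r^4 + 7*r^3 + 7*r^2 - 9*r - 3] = -84*r^2 + 42*r + 14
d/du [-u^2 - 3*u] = -2*u - 3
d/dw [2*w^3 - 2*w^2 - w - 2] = 6*w^2 - 4*w - 1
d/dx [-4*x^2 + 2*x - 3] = 2 - 8*x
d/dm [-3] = 0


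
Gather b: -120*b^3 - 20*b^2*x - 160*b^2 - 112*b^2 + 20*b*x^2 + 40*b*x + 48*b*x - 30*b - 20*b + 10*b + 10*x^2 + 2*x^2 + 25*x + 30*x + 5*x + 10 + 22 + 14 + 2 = -120*b^3 + b^2*(-20*x - 272) + b*(20*x^2 + 88*x - 40) + 12*x^2 + 60*x + 48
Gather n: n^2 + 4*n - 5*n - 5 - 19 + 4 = n^2 - n - 20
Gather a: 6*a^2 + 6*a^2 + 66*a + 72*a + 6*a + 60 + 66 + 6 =12*a^2 + 144*a + 132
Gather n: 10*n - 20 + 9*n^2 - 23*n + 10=9*n^2 - 13*n - 10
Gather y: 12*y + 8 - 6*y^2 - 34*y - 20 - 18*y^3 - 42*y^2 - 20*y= -18*y^3 - 48*y^2 - 42*y - 12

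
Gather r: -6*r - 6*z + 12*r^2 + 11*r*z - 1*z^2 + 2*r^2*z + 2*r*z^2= r^2*(2*z + 12) + r*(2*z^2 + 11*z - 6) - z^2 - 6*z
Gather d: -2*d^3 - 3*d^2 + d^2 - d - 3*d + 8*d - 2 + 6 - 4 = -2*d^3 - 2*d^2 + 4*d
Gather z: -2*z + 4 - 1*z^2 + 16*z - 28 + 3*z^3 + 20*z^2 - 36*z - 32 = 3*z^3 + 19*z^2 - 22*z - 56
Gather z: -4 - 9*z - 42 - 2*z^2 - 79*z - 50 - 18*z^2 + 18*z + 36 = -20*z^2 - 70*z - 60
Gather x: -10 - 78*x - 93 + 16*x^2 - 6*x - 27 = 16*x^2 - 84*x - 130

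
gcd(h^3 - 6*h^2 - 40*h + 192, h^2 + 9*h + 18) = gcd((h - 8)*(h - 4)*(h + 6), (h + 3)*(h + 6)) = h + 6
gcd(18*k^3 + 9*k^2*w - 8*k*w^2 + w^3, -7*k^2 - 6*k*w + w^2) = k + w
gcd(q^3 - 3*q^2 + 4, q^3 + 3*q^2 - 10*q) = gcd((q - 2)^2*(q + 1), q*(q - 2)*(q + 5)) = q - 2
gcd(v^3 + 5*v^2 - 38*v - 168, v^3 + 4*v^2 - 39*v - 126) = v^2 + v - 42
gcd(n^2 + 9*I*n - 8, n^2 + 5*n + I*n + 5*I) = n + I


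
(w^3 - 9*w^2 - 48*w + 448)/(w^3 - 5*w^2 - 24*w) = (w^2 - w - 56)/(w*(w + 3))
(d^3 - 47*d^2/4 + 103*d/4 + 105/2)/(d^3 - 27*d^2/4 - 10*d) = (d^2 - 13*d + 42)/(d*(d - 8))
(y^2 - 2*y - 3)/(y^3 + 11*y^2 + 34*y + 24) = (y - 3)/(y^2 + 10*y + 24)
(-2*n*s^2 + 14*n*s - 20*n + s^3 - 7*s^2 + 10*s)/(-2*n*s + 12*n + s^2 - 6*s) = (s^2 - 7*s + 10)/(s - 6)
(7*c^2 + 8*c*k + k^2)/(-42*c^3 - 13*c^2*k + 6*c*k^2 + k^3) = (-c - k)/(6*c^2 + c*k - k^2)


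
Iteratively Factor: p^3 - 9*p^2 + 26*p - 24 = (p - 3)*(p^2 - 6*p + 8) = (p - 4)*(p - 3)*(p - 2)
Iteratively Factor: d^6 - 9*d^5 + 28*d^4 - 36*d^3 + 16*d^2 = (d - 2)*(d^5 - 7*d^4 + 14*d^3 - 8*d^2) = (d - 2)^2*(d^4 - 5*d^3 + 4*d^2) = d*(d - 2)^2*(d^3 - 5*d^2 + 4*d) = d*(d - 4)*(d - 2)^2*(d^2 - d) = d*(d - 4)*(d - 2)^2*(d - 1)*(d)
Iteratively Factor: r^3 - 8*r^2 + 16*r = (r - 4)*(r^2 - 4*r) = r*(r - 4)*(r - 4)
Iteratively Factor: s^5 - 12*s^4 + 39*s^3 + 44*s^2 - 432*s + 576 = (s - 4)*(s^4 - 8*s^3 + 7*s^2 + 72*s - 144) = (s - 4)*(s + 3)*(s^3 - 11*s^2 + 40*s - 48) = (s - 4)*(s - 3)*(s + 3)*(s^2 - 8*s + 16) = (s - 4)^2*(s - 3)*(s + 3)*(s - 4)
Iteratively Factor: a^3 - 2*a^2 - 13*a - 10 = (a + 2)*(a^2 - 4*a - 5) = (a - 5)*(a + 2)*(a + 1)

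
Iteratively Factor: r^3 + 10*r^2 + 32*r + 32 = (r + 4)*(r^2 + 6*r + 8) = (r + 4)^2*(r + 2)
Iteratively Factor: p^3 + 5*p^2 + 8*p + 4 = (p + 2)*(p^2 + 3*p + 2) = (p + 1)*(p + 2)*(p + 2)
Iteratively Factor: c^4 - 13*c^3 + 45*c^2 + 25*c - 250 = (c - 5)*(c^3 - 8*c^2 + 5*c + 50) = (c - 5)^2*(c^2 - 3*c - 10) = (c - 5)^3*(c + 2)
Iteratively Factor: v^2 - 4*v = (v - 4)*(v)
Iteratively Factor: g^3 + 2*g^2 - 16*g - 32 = (g - 4)*(g^2 + 6*g + 8) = (g - 4)*(g + 2)*(g + 4)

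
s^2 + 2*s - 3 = (s - 1)*(s + 3)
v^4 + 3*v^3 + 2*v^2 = v^2*(v + 1)*(v + 2)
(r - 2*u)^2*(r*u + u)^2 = r^4*u^2 - 4*r^3*u^3 + 2*r^3*u^2 + 4*r^2*u^4 - 8*r^2*u^3 + r^2*u^2 + 8*r*u^4 - 4*r*u^3 + 4*u^4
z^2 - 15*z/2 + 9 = (z - 6)*(z - 3/2)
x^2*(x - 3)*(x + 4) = x^4 + x^3 - 12*x^2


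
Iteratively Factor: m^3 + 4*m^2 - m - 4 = (m + 1)*(m^2 + 3*m - 4) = (m + 1)*(m + 4)*(m - 1)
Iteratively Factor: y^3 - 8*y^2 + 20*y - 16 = (y - 2)*(y^2 - 6*y + 8) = (y - 4)*(y - 2)*(y - 2)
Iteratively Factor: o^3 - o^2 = (o - 1)*(o^2) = o*(o - 1)*(o)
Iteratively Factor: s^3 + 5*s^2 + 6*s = (s + 3)*(s^2 + 2*s) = (s + 2)*(s + 3)*(s)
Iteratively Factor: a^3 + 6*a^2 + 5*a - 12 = (a + 4)*(a^2 + 2*a - 3) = (a + 3)*(a + 4)*(a - 1)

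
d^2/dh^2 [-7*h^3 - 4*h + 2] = -42*h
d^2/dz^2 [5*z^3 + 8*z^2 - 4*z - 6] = 30*z + 16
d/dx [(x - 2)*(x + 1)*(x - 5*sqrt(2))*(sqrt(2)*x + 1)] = 4*sqrt(2)*x^3 - 27*x^2 - 3*sqrt(2)*x^2 - 14*sqrt(2)*x + 18*x + 5*sqrt(2) + 18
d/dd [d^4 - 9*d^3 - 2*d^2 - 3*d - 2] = 4*d^3 - 27*d^2 - 4*d - 3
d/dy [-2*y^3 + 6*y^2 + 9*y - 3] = -6*y^2 + 12*y + 9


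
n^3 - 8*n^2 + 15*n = n*(n - 5)*(n - 3)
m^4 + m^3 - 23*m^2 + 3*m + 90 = (m - 3)^2*(m + 2)*(m + 5)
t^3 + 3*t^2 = t^2*(t + 3)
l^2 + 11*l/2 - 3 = (l - 1/2)*(l + 6)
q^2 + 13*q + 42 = (q + 6)*(q + 7)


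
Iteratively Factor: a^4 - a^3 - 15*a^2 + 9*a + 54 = (a - 3)*(a^3 + 2*a^2 - 9*a - 18) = (a - 3)^2*(a^2 + 5*a + 6) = (a - 3)^2*(a + 2)*(a + 3)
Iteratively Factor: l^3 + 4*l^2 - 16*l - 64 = (l - 4)*(l^2 + 8*l + 16) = (l - 4)*(l + 4)*(l + 4)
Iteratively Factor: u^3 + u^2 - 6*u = (u + 3)*(u^2 - 2*u) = (u - 2)*(u + 3)*(u)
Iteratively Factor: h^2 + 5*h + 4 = (h + 4)*(h + 1)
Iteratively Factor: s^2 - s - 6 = (s - 3)*(s + 2)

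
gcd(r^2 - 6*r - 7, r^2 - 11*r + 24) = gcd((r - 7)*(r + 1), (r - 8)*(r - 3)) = 1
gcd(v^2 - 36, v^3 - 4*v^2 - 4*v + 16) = 1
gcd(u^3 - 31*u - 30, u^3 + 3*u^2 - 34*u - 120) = u^2 - u - 30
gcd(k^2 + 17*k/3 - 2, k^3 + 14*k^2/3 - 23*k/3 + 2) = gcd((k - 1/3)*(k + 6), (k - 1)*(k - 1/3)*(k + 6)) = k^2 + 17*k/3 - 2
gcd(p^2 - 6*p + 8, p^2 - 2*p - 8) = p - 4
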